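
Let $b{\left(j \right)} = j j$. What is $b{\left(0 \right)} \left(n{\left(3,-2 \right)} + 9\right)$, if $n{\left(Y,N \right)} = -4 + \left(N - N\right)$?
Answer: $0$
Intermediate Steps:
$b{\left(j \right)} = j^{2}$
$n{\left(Y,N \right)} = -4$ ($n{\left(Y,N \right)} = -4 + 0 = -4$)
$b{\left(0 \right)} \left(n{\left(3,-2 \right)} + 9\right) = 0^{2} \left(-4 + 9\right) = 0 \cdot 5 = 0$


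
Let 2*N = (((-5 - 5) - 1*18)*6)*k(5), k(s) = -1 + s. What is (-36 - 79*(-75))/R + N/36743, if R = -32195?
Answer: -32456721/168991555 ≈ -0.19206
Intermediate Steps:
N = -336 (N = ((((-5 - 5) - 1*18)*6)*(-1 + 5))/2 = (((-10 - 18)*6)*4)/2 = (-28*6*4)/2 = (-168*4)/2 = (½)*(-672) = -336)
(-36 - 79*(-75))/R + N/36743 = (-36 - 79*(-75))/(-32195) - 336/36743 = (-36 + 5925)*(-1/32195) - 336*1/36743 = 5889*(-1/32195) - 48/5249 = -5889/32195 - 48/5249 = -32456721/168991555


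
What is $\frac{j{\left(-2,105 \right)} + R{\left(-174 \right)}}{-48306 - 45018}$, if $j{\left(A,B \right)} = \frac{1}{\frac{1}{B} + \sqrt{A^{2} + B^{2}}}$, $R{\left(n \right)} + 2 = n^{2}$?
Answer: $- \frac{3681158674271}{11347706022576} - \frac{525 \sqrt{11029}}{540366953456} \approx -0.3244$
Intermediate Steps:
$R{\left(n \right)} = -2 + n^{2}$
$\frac{j{\left(-2,105 \right)} + R{\left(-174 \right)}}{-48306 - 45018} = \frac{\frac{105}{1 + 105 \sqrt{\left(-2\right)^{2} + 105^{2}}} - \left(2 - \left(-174\right)^{2}\right)}{-48306 - 45018} = \frac{\frac{105}{1 + 105 \sqrt{4 + 11025}} + \left(-2 + 30276\right)}{-93324} = \left(\frac{105}{1 + 105 \sqrt{11029}} + 30274\right) \left(- \frac{1}{93324}\right) = \left(30274 + \frac{105}{1 + 105 \sqrt{11029}}\right) \left(- \frac{1}{93324}\right) = - \frac{15137}{46662} - \frac{5}{4444 \left(1 + 105 \sqrt{11029}\right)}$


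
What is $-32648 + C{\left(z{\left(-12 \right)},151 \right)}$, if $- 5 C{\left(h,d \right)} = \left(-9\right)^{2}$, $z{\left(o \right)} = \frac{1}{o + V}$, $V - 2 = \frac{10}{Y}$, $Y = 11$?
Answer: $- \frac{163321}{5} \approx -32664.0$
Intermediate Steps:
$V = \frac{32}{11}$ ($V = 2 + \frac{10}{11} = \frac{32}{11} \approx 2.9091$)
$z{\left(o \right)} = \frac{1}{\frac{32}{11} + o}$ ($z{\left(o \right)} = \frac{1}{o + \frac{32}{11}} = \frac{1}{\frac{32}{11} + o}$)
$C{\left(h,d \right)} = - \frac{81}{5}$ ($C{\left(h,d \right)} = - \frac{\left(-9\right)^{2}}{5} = \left(- \frac{1}{5}\right) 81 = - \frac{81}{5}$)
$-32648 + C{\left(z{\left(-12 \right)},151 \right)} = -32648 - \frac{81}{5} = - \frac{163321}{5}$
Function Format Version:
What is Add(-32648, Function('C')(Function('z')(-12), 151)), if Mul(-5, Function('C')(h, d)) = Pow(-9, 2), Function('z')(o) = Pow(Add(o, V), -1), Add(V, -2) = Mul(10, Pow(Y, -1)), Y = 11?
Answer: Rational(-163321, 5) ≈ -32664.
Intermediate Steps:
V = Rational(32, 11) (V = Add(2, Mul(10, Pow(11, -1))) = Add(2, Mul(10, Rational(1, 11))) = Add(2, Rational(10, 11)) = Rational(32, 11) ≈ 2.9091)
Function('z')(o) = Pow(Add(Rational(32, 11), o), -1) (Function('z')(o) = Pow(Add(o, Rational(32, 11)), -1) = Pow(Add(Rational(32, 11), o), -1))
Function('C')(h, d) = Rational(-81, 5) (Function('C')(h, d) = Mul(Rational(-1, 5), Pow(-9, 2)) = Mul(Rational(-1, 5), 81) = Rational(-81, 5))
Add(-32648, Function('C')(Function('z')(-12), 151)) = Add(-32648, Rational(-81, 5)) = Rational(-163321, 5)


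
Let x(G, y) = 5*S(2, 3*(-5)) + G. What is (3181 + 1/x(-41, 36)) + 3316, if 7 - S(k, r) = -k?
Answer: 25989/4 ≈ 6497.3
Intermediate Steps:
S(k, r) = 7 + k (S(k, r) = 7 - (-1)*k = 7 + k)
x(G, y) = 45 + G (x(G, y) = 5*(7 + 2) + G = 5*9 + G = 45 + G)
(3181 + 1/x(-41, 36)) + 3316 = (3181 + 1/(45 - 41)) + 3316 = (3181 + 1/4) + 3316 = 12725/4 + 3316 = 25989/4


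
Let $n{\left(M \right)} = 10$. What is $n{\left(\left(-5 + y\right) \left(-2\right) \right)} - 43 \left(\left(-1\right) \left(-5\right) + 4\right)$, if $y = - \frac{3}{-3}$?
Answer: $-377$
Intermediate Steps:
$y = 1$ ($y = \left(-3\right) \left(- \frac{1}{3}\right) = 1$)
$n{\left(\left(-5 + y\right) \left(-2\right) \right)} - 43 \left(\left(-1\right) \left(-5\right) + 4\right) = 10 - 43 \left(\left(-1\right) \left(-5\right) + 4\right) = 10 - 43 \left(5 + 4\right) = 10 - 387 = -377$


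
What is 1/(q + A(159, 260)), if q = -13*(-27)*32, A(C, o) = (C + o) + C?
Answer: 1/11810 ≈ 8.4674e-5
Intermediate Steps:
A(C, o) = o + 2*C
q = 11232 (q = 351*32 = 11232)
1/(q + A(159, 260)) = 1/(11232 + (260 + 2*159)) = 1/(11232 + (260 + 318)) = 1/(11232 + 578) = 1/11810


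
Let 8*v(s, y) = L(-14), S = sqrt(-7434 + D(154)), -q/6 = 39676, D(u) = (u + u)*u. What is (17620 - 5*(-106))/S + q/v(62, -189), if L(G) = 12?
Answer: -158704 + 9075*sqrt(39998)/19999 ≈ -1.5861e+5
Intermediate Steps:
D(u) = 2*u**2 (D(u) = (2*u)*u = 2*u**2)
q = -238056 (q = -6*39676 = -238056)
S = sqrt(39998) (S = sqrt(-7434 + 2*154**2) = sqrt(-7434 + 2*23716) = sqrt(-7434 + 47432) = sqrt(39998) ≈ 200.00)
v(s, y) = 3/2 (v(s, y) = (1/8)*12 = 3/2)
(17620 - 5*(-106))/S + q/v(62, -189) = (17620 - 5*(-106))/(sqrt(39998)) - 238056/3/2 = (17620 - 1*(-530))*(sqrt(39998)/39998) - 238056*2/3 = (17620 + 530)*(sqrt(39998)/39998) - 158704 = 18150*(sqrt(39998)/39998) - 158704 = 9075*sqrt(39998)/19999 - 158704 = -158704 + 9075*sqrt(39998)/19999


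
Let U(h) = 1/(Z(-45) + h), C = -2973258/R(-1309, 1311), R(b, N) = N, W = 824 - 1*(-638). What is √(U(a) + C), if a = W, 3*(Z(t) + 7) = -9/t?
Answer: I*√206319819161191722/9537962 ≈ 47.623*I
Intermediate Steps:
Z(t) = -7 - 3/t (Z(t) = -7 + (-9/t)/3 = -7 - 3/t)
W = 1462 (W = 824 + 638 = 1462)
a = 1462
C = -991086/437 (C = -2973258/1311 = -2973258*1/1311 = -991086/437 ≈ -2267.9)
U(h) = 1/(-104/15 + h) (U(h) = 1/((-7 - 3/(-45)) + h) = 1/((-7 - 3*(-1/45)) + h) = 1/((-7 + 1/15) + h) = 1/(-104/15 + h))
√(U(a) + C) = √(15/(-104 + 15*1462) - 991086/437) = √(15/(-104 + 21930) - 991086/437) = √(15/21826 - 991086/437) = √(-21631436481/9537962) = I*√206319819161191722/9537962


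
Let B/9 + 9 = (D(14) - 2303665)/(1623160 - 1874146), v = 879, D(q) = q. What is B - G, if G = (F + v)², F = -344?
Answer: -23946021619/83662 ≈ -2.8622e+5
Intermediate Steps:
B = 134331/83662 (B = -81 + 9*((14 - 2303665)/(1623160 - 1874146)) = -81 + 9*(-2303651/(-250986)) = -81 + 9*(-2303651*(-1/250986)) = -81 + 9*(2303651/250986) = -81 + 6910953/83662 = 134331/83662 ≈ 1.6056)
G = 286225 (G = (-344 + 879)² = 535² = 286225)
B - G = 134331/83662 - 1*286225 = 134331/83662 - 286225 = -23946021619/83662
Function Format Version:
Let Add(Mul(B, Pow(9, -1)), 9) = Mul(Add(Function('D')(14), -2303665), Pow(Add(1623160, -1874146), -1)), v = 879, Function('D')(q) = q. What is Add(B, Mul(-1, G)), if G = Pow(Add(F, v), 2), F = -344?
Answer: Rational(-23946021619, 83662) ≈ -2.8622e+5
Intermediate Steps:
B = Rational(134331, 83662) (B = Add(-81, Mul(9, Mul(Add(14, -2303665), Pow(Add(1623160, -1874146), -1)))) = Add(-81, Mul(9, Mul(-2303651, Pow(-250986, -1)))) = Add(-81, Mul(9, Mul(-2303651, Rational(-1, 250986)))) = Add(-81, Mul(9, Rational(2303651, 250986))) = Add(-81, Rational(6910953, 83662)) = Rational(134331, 83662) ≈ 1.6056)
G = 286225 (G = Pow(Add(-344, 879), 2) = Pow(535, 2) = 286225)
Add(B, Mul(-1, G)) = Add(Rational(134331, 83662), Mul(-1, 286225)) = Add(Rational(134331, 83662), -286225) = Rational(-23946021619, 83662)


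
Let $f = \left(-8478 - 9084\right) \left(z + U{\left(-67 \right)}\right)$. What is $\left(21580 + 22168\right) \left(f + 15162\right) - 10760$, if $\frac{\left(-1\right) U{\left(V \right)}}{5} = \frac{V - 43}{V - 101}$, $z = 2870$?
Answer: $- \frac{15412944729478}{7} \approx -2.2019 \cdot 10^{12}$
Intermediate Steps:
$U{\left(V \right)} = - \frac{5 \left(-43 + V\right)}{-101 + V}$ ($U{\left(V \right)} = - 5 \frac{V - 43}{V - 101} = - 5 \frac{-43 + V}{-101 + V} = - \frac{5 \left(-43 + V\right)}{-101 + V}$)
$f = - \frac{704836235}{14}$ ($f = \left(-8478 - 9084\right) \left(2870 + \frac{5 \left(43 - -67\right)}{-101 - 67}\right) = - 17562 \left(2870 + \frac{5 \left(43 + 67\right)}{-168}\right) = - 17562 \left(2870 + 5 \left(- \frac{1}{168}\right) 110\right) = - 17562 \left(2870 - \frac{275}{84}\right) = \left(-17562\right) \frac{240805}{84} = - \frac{704836235}{14} \approx -5.0345 \cdot 10^{7}$)
$\left(21580 + 22168\right) \left(f + 15162\right) - 10760 = \left(21580 + 22168\right) \left(- \frac{704836235}{14} + 15162\right) - 10760 = 43748 \left(- \frac{704623967}{14}\right) - 10760 = - \frac{15412944654158}{7} - 10760 = - \frac{15412944729478}{7}$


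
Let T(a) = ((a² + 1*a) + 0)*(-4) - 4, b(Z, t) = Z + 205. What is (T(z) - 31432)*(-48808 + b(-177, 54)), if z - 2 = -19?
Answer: 1586520720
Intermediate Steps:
b(Z, t) = 205 + Z
z = -17 (z = 2 - 19 = -17)
T(a) = -4 - 4*a - 4*a² (T(a) = ((a² + a) + 0)*(-4) - 4 = ((a + a²) + 0)*(-4) - 4 = (a + a²)*(-4) - 4 = (-4*a - 4*a²) - 4 = -4 - 4*a - 4*a²)
(T(z) - 31432)*(-48808 + b(-177, 54)) = ((-4 - 4*(-17) - 4*(-17)²) - 31432)*(-48808 + (205 - 177)) = ((-4 + 68 - 4*289) - 31432)*(-48808 + 28) = ((-4 + 68 - 1156) - 31432)*(-48780) = (-1092 - 31432)*(-48780) = -32524*(-48780) = 1586520720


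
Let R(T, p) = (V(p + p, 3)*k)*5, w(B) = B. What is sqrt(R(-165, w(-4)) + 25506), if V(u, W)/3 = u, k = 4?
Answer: sqrt(25026) ≈ 158.20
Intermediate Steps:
V(u, W) = 3*u
R(T, p) = 120*p (R(T, p) = ((3*(p + p))*4)*5 = ((3*(2*p))*4)*5 = ((6*p)*4)*5 = (24*p)*5 = 120*p)
sqrt(R(-165, w(-4)) + 25506) = sqrt(120*(-4) + 25506) = sqrt(-480 + 25506) = sqrt(25026)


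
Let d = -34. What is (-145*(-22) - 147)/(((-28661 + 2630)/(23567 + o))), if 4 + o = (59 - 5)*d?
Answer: -66115261/26031 ≈ -2539.9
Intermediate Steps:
o = -1840 (o = -4 + (59 - 5)*(-34) = -4 + 54*(-34) = -4 - 1836 = -1840)
(-145*(-22) - 147)/(((-28661 + 2630)/(23567 + o))) = (-145*(-22) - 147)/(((-28661 + 2630)/(23567 - 1840))) = (3190 - 147)/((-26031/21727)) = 3043/((-26031*1/21727)) = 3043/(-26031/21727) = 3043*(-21727/26031) = -66115261/26031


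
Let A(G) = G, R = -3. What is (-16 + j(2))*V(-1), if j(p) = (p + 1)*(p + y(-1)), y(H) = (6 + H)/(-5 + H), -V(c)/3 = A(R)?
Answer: -225/2 ≈ -112.50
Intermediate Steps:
V(c) = 9 (V(c) = -3*(-3) = 9)
y(H) = (6 + H)/(-5 + H)
j(p) = (1 + p)*(-⅚ + p) (j(p) = (p + 1)*(p + (6 - 1)/(-5 - 1)) = (1 + p)*(p + 5/(-6)) = (1 + p)*(p - ⅙*5) = (1 + p)*(p - ⅚) = (1 + p)*(-⅚ + p))
(-16 + j(2))*V(-1) = (-16 + (-⅚ + 2² + (⅙)*2))*9 = (-16 + (-⅚ + 4 + ⅓))*9 = (-16 + 7/2)*9 = -25/2*9 = -225/2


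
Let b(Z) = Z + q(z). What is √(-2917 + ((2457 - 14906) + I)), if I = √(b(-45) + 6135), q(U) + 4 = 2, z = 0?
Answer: √(-15366 + 2*√1522) ≈ 123.64*I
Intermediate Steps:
q(U) = -2 (q(U) = -4 + 2 = -2)
b(Z) = -2 + Z (b(Z) = Z - 2 = -2 + Z)
I = 2*√1522 (I = √((-2 - 45) + 6135) = √(-47 + 6135) = √6088 = 2*√1522 ≈ 78.026)
√(-2917 + ((2457 - 14906) + I)) = √(-2917 + ((2457 - 14906) + 2*√1522)) = √(-2917 + (-12449 + 2*√1522)) = √(-15366 + 2*√1522)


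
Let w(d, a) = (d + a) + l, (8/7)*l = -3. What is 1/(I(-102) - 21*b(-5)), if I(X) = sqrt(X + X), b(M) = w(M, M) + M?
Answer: 7896/2926859 - 128*I*sqrt(51)/8780577 ≈ 0.0026978 - 0.00010411*I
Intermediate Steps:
l = -21/8 (l = (7/8)*(-3) = -21/8 ≈ -2.6250)
w(d, a) = -21/8 + a + d (w(d, a) = (d + a) - 21/8 = (a + d) - 21/8 = -21/8 + a + d)
b(M) = -21/8 + 3*M (b(M) = (-21/8 + M + M) + M = (-21/8 + 2*M) + M = -21/8 + 3*M)
I(X) = sqrt(2)*sqrt(X) (I(X) = sqrt(2*X) = sqrt(2)*sqrt(X))
1/(I(-102) - 21*b(-5)) = 1/(sqrt(2)*sqrt(-102) - 21*(-21/8 + 3*(-5))) = 1/(sqrt(2)*(I*sqrt(102)) - 21*(-21/8 - 15)) = 1/(2*I*sqrt(51) - 21*(-141/8)) = 1/(2*I*sqrt(51) + 2961/8) = 1/(2961/8 + 2*I*sqrt(51))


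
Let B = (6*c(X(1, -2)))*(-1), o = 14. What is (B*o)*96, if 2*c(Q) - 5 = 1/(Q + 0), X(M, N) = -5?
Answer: -96768/5 ≈ -19354.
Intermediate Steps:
c(Q) = 5/2 + 1/(2*Q) (c(Q) = 5/2 + 1/(2*(Q + 0)) = 5/2 + 1/(2*Q))
B = -72/5 (B = (6*((1/2)*(1 + 5*(-5))/(-5)))*(-1) = (6*((1/2)*(-1/5)*(1 - 25)))*(-1) = (6*((1/2)*(-1/5)*(-24)))*(-1) = (6*(12/5))*(-1) = (72/5)*(-1) = -72/5 ≈ -14.400)
(B*o)*96 = -72/5*14*96 = -1008/5*96 = -96768/5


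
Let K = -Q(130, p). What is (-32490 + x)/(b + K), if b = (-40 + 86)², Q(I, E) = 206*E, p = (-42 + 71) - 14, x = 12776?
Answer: 9857/487 ≈ 20.240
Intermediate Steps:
p = 15 (p = 29 - 14 = 15)
b = 2116 (b = 46² = 2116)
K = -3090 (K = -206*15 = -1*3090 = -3090)
(-32490 + x)/(b + K) = (-32490 + 12776)/(2116 - 3090) = -19714/(-974) = -19714*(-1/974) = 9857/487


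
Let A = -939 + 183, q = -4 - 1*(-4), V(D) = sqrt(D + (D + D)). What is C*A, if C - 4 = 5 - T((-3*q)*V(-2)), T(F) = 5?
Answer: -3024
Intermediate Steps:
V(D) = sqrt(3)*sqrt(D) (V(D) = sqrt(D + 2*D) = sqrt(3*D) = sqrt(3)*sqrt(D))
q = 0 (q = -4 + 4 = 0)
A = -756
C = 4 (C = 4 + (5 - 1*5) = 4 + (5 - 5) = 4 + 0 = 4)
C*A = 4*(-756) = -3024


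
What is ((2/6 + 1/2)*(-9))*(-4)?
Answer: 30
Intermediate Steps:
((2/6 + 1/2)*(-9))*(-4) = ((2*(1/6) + 1*(1/2))*(-9))*(-4) = ((1/3 + 1/2)*(-9))*(-4) = ((5/6)*(-9))*(-4) = -15/2*(-4) = 30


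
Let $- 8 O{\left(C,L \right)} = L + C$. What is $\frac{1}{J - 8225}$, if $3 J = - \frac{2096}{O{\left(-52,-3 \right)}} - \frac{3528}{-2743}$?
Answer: $- \frac{452595}{3768394459} \approx -0.0001201$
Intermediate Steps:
$O{\left(C,L \right)} = - \frac{C}{8} - \frac{L}{8}$ ($O{\left(C,L \right)} = - \frac{L + C}{8} = - \frac{C + L}{8} = - \frac{C}{8} - \frac{L}{8}$)
$J = - \frac{45800584}{452595}$ ($J = \frac{- \frac{2096}{\left(- \frac{1}{8}\right) \left(-52\right) - - \frac{3}{8}} - \frac{3528}{-2743}}{3} = \frac{- \frac{2096}{\frac{13}{2} + \frac{3}{8}} - - \frac{3528}{2743}}{3} = \frac{- \frac{2096}{\frac{55}{8}} + \frac{3528}{2743}}{3} = \frac{\left(-2096\right) \frac{8}{55} + \frac{3528}{2743}}{3} = \frac{- \frac{16768}{55} + \frac{3528}{2743}}{3} = \frac{1}{3} \left(- \frac{45800584}{150865}\right) = - \frac{45800584}{452595} \approx -101.2$)
$\frac{1}{J - 8225} = \frac{1}{- \frac{45800584}{452595} - 8225} = \frac{1}{- \frac{3768394459}{452595}} = - \frac{452595}{3768394459}$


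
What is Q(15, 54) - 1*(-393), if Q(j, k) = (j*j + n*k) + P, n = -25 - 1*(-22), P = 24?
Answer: 480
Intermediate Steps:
n = -3 (n = -25 + 22 = -3)
Q(j, k) = 24 + j² - 3*k (Q(j, k) = (j*j - 3*k) + 24 = (j² - 3*k) + 24 = 24 + j² - 3*k)
Q(15, 54) - 1*(-393) = (24 + 15² - 3*54) - 1*(-393) = (24 + 225 - 162) + 393 = 87 + 393 = 480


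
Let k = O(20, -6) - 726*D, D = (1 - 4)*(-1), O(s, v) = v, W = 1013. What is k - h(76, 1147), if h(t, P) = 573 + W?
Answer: -3770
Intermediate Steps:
D = 3 (D = -3*(-1) = 3)
k = -2184 (k = -6 - 726*3 = -6 - 2178 = -2184)
h(t, P) = 1586 (h(t, P) = 573 + 1013 = 1586)
k - h(76, 1147) = -2184 - 1*1586 = -2184 - 1586 = -3770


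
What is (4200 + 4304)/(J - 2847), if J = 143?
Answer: -1063/338 ≈ -3.1450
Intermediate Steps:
(4200 + 4304)/(J - 2847) = (4200 + 4304)/(143 - 2847) = 8504/(-2704) = 8504*(-1/2704) = -1063/338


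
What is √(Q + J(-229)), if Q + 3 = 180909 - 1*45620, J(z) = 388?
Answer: √135674 ≈ 368.34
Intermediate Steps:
Q = 135286 (Q = -3 + (180909 - 1*45620) = -3 + (180909 - 45620) = -3 + 135289 = 135286)
√(Q + J(-229)) = √(135286 + 388) = √135674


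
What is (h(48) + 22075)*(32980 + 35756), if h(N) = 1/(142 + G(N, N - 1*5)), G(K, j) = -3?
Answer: 210911329536/139 ≈ 1.5173e+9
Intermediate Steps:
h(N) = 1/139 (h(N) = 1/(142 - 3) = 1/139)
(h(48) + 22075)*(32980 + 35756) = (1/139 + 22075)*(32980 + 35756) = (3068426/139)*68736 = 210911329536/139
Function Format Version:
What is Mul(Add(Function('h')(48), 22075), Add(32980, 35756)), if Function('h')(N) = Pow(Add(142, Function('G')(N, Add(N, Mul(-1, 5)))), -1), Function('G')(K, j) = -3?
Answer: Rational(210911329536, 139) ≈ 1.5173e+9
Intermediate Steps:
Function('h')(N) = Rational(1, 139) (Function('h')(N) = Pow(Add(142, -3), -1) = Pow(139, -1) = Rational(1, 139))
Mul(Add(Function('h')(48), 22075), Add(32980, 35756)) = Mul(Add(Rational(1, 139), 22075), Add(32980, 35756)) = Mul(Rational(3068426, 139), 68736) = Rational(210911329536, 139)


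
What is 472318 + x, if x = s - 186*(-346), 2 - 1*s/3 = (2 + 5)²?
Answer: 536533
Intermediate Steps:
s = -141 (s = 6 - 3*(2 + 5)² = 6 - 3*7² = 6 - 3*49 = 6 - 147 = -141)
x = 64215 (x = -141 - 186*(-346) = -141 + 64356 = 64215)
472318 + x = 472318 + 64215 = 536533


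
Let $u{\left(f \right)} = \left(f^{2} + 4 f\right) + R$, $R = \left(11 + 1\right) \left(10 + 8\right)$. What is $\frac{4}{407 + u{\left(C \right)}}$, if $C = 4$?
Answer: $\frac{4}{655} \approx 0.0061069$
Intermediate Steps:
$R = 216$ ($R = 12 \cdot 18 = 216$)
$u{\left(f \right)} = 216 + f^{2} + 4 f$ ($u{\left(f \right)} = \left(f^{2} + 4 f\right) + 216 = 216 + f^{2} + 4 f$)
$\frac{4}{407 + u{\left(C \right)}} = \frac{4}{407 + \left(216 + 4^{2} + 4 \cdot 4\right)} = \frac{4}{407 + \left(216 + 16 + 16\right)} = \frac{4}{407 + 248} = \frac{4}{655}$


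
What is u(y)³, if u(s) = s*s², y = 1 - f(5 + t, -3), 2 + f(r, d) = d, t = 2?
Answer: 10077696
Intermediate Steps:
f(r, d) = -2 + d
y = 6 (y = 1 - (-2 - 3) = 1 - 1*(-5) = 1 + 5 = 6)
u(s) = s³
u(y)³ = (6³)³ = 216³ = 10077696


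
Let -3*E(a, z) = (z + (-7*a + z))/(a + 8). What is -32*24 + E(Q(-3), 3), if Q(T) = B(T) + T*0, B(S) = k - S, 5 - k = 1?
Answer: -34517/45 ≈ -767.04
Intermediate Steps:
k = 4 (k = 5 - 1*1 = 5 - 1 = 4)
B(S) = 4 - S
Q(T) = 4 - T (Q(T) = (4 - T) + T*0 = (4 - T) + 0 = 4 - T)
E(a, z) = -(-7*a + 2*z)/(3*(8 + a)) (E(a, z) = -(z + (-7*a + z))/(3*(a + 8)) = -(z + (z - 7*a))/(3*(8 + a)) = -(-7*a + 2*z)/(3*(8 + a)))
-32*24 + E(Q(-3), 3) = -32*24 + (-2*3 + 7*(4 - 1*(-3)))/(3*(8 + (4 - 1*(-3)))) = -768 + (-6 + 7*(4 + 3))/(3*(8 + (4 + 3))) = -768 + (-6 + 7*7)/(3*(8 + 7)) = -768 + (⅓)*(-6 + 49)/15 = -768 + (⅓)*(1/15)*43 = -768 + 43/45 = -34517/45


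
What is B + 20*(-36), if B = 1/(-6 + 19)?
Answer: -9359/13 ≈ -719.92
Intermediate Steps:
B = 1/13 ≈ 0.076923
B + 20*(-36) = 1/13 + 20*(-36) = 1/13 - 720 = -9359/13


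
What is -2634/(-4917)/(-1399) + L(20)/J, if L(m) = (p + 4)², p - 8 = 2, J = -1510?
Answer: -225373068/1731185555 ≈ -0.13018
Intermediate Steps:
p = 10 (p = 8 + 2 = 10)
L(m) = 196 (L(m) = (10 + 4)² = 14² = 196)
-2634/(-4917)/(-1399) + L(20)/J = -2634/(-4917)/(-1399) + 196/(-1510) = -2634*(-1/4917)*(-1/1399) + 196*(-1/1510) = (878/1639)*(-1/1399) - 98/755 = -878/2292961 - 98/755 = -225373068/1731185555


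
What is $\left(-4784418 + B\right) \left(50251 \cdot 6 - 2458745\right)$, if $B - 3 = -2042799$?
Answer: $14727932302146$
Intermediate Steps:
$B = -2042796$ ($B = 3 - 2042799 = -2042796$)
$\left(-4784418 + B\right) \left(50251 \cdot 6 - 2458745\right) = \left(-4784418 - 2042796\right) \left(50251 \cdot 6 - 2458745\right) = - 6827214 \left(301506 - 2458745\right) = \left(-6827214\right) \left(-2157239\right) = 14727932302146$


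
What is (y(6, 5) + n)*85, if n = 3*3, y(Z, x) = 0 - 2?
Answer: 595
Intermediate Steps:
y(Z, x) = -2
n = 9
(y(6, 5) + n)*85 = (-2 + 9)*85 = 7*85 = 595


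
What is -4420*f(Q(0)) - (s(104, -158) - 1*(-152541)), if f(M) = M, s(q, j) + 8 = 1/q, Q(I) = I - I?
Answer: -15863433/104 ≈ -1.5253e+5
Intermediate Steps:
Q(I) = 0
s(q, j) = -8 + 1/q
-4420*f(Q(0)) - (s(104, -158) - 1*(-152541)) = -4420*0 - ((-8 + 1/104) - 1*(-152541)) = 0 - ((-8 + 1/104) + 152541) = 0 - (-831/104 + 152541) = 0 - 1*15863433/104 = 0 - 15863433/104 = -15863433/104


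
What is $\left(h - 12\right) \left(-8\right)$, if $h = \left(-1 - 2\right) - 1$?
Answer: $128$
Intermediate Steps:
$h = -4$ ($h = -3 - 1 = -4$)
$\left(h - 12\right) \left(-8\right) = \left(-4 - 12\right) \left(-8\right) = \left(-16\right) \left(-8\right) = 128$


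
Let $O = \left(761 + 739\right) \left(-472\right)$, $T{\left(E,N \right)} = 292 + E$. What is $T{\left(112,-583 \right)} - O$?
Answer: $708404$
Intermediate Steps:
$O = -708000$ ($O = 1500 \left(-472\right) = -708000$)
$T{\left(112,-583 \right)} - O = \left(292 + 112\right) - -708000 = 404 + 708000 = 708404$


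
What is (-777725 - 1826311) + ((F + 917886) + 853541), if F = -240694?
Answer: -1073303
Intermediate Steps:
(-777725 - 1826311) + ((F + 917886) + 853541) = (-777725 - 1826311) + ((-240694 + 917886) + 853541) = -2604036 + (677192 + 853541) = -2604036 + 1530733 = -1073303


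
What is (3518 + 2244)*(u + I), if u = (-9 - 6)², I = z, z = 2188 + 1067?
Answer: 20051760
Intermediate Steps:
z = 3255
I = 3255
u = 225 (u = (-15)² = 225)
(3518 + 2244)*(u + I) = (3518 + 2244)*(225 + 3255) = 5762*3480 = 20051760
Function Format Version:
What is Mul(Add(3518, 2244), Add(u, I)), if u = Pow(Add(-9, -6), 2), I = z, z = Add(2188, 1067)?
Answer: 20051760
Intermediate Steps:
z = 3255
I = 3255
u = 225 (u = Pow(-15, 2) = 225)
Mul(Add(3518, 2244), Add(u, I)) = Mul(Add(3518, 2244), Add(225, 3255)) = Mul(5762, 3480) = 20051760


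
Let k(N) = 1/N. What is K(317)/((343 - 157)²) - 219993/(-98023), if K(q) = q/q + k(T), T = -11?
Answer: 41860318169/18651620394 ≈ 2.2443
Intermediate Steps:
K(q) = 10/11 (K(q) = q/q + 1/(-11) = 1 - 1/11 = 10/11)
K(317)/((343 - 157)²) - 219993/(-98023) = 10/(11*((343 - 157)²)) - 219993/(-98023) = 10/(11*(186²)) - 219993*(-1/98023) = (10/11)/34596 + 219993/98023 = (10/11)*(1/34596) + 219993/98023 = 5/190278 + 219993/98023 = 41860318169/18651620394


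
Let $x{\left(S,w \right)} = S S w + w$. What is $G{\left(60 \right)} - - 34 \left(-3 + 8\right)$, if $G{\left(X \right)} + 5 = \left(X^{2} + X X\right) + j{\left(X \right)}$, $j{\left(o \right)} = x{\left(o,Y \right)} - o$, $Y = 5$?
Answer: $25310$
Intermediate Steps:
$x{\left(S,w \right)} = w + w S^{2}$ ($x{\left(S,w \right)} = S^{2} w + w = w S^{2} + w = w + w S^{2}$)
$j{\left(o \right)} = 5 - o + 5 o^{2}$ ($j{\left(o \right)} = 5 \left(1 + o^{2}\right) - o = \left(5 + 5 o^{2}\right) - o = 5 - o + 5 o^{2}$)
$G{\left(X \right)} = - X + 7 X^{2}$ ($G{\left(X \right)} = -5 + \left(\left(X^{2} + X X\right) + \left(5 - X + 5 X^{2}\right)\right) = -5 + \left(\left(X^{2} + X^{2}\right) + \left(5 - X + 5 X^{2}\right)\right) = -5 + \left(2 X^{2} + \left(5 - X + 5 X^{2}\right)\right) = -5 + \left(5 - X + 7 X^{2}\right) = - X + 7 X^{2}$)
$G{\left(60 \right)} - - 34 \left(-3 + 8\right) = 60 \left(-1 + 7 \cdot 60\right) - - 34 \left(-3 + 8\right) = 60 \left(-1 + 420\right) - \left(-34\right) 5 = 60 \cdot 419 - -170 = 25140 + 170 = 25310$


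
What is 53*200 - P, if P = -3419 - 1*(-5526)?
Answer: 8493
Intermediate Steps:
P = 2107 (P = -3419 + 5526 = 2107)
53*200 - P = 53*200 - 1*2107 = 10600 - 2107 = 8493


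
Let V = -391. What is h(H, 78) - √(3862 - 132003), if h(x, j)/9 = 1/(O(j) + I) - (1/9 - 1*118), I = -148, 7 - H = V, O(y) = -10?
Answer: 167629/158 - I*√128141 ≈ 1060.9 - 357.97*I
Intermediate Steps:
H = 398 (H = 7 - 1*(-391) = 7 + 391 = 398)
h(x, j) = 167629/158 (h(x, j) = 9*(1/(-10 - 148) - (1/9 - 1*118)) = 9*(1/(-158) - (⅑ - 118)) = 9*(-1/158 - 1*(-1061/9)) = 9*(-1/158 + 1061/9) = 9*(167629/1422) = 167629/158)
h(H, 78) - √(3862 - 132003) = 167629/158 - √(3862 - 132003) = 167629/158 - √(-128141) = 167629/158 - I*√128141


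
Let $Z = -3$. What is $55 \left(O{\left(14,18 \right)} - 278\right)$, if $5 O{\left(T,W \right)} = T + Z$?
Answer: $-15169$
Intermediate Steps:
$O{\left(T,W \right)} = - \frac{3}{5} + \frac{T}{5}$ ($O{\left(T,W \right)} = \frac{T - 3}{5} = \frac{-3 + T}{5} = - \frac{3}{5} + \frac{T}{5}$)
$55 \left(O{\left(14,18 \right)} - 278\right) = 55 \left(\left(- \frac{3}{5} + \frac{1}{5} \cdot 14\right) - 278\right) = 55 \left(\left(- \frac{3}{5} + \frac{14}{5}\right) - 278\right) = 55 \left(\frac{11}{5} - 278\right) = 55 \left(- \frac{1379}{5}\right) = -15169$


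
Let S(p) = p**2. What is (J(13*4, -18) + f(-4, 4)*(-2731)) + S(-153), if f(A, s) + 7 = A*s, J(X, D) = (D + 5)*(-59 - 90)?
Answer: 88159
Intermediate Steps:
J(X, D) = -745 - 149*D (J(X, D) = (5 + D)*(-149) = -745 - 149*D)
f(A, s) = -7 + A*s
(J(13*4, -18) + f(-4, 4)*(-2731)) + S(-153) = ((-745 - 149*(-18)) + (-7 - 4*4)*(-2731)) + (-153)**2 = ((-745 + 2682) + (-7 - 16)*(-2731)) + 23409 = (1937 - 23*(-2731)) + 23409 = (1937 + 62813) + 23409 = 64750 + 23409 = 88159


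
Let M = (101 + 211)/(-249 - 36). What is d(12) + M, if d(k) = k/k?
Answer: -9/95 ≈ -0.094737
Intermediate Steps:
M = -104/95 (M = 312/(-285) = 312*(-1/285) = -104/95 ≈ -1.0947)
d(k) = 1
d(12) + M = 1 - 104/95 = -9/95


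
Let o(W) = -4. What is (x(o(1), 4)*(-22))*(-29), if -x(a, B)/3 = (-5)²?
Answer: -47850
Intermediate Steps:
x(a, B) = -75 (x(a, B) = -3*(-5)² = -3*25 = -75)
(x(o(1), 4)*(-22))*(-29) = -75*(-22)*(-29) = 1650*(-29) = -47850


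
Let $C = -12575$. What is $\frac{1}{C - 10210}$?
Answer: $- \frac{1}{22785} \approx -4.3889 \cdot 10^{-5}$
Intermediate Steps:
$\frac{1}{C - 10210} = \frac{1}{-12575 - 10210} = \frac{1}{-22785} = - \frac{1}{22785}$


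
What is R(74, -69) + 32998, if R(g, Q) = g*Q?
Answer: 27892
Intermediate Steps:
R(g, Q) = Q*g
R(74, -69) + 32998 = -69*74 + 32998 = -5106 + 32998 = 27892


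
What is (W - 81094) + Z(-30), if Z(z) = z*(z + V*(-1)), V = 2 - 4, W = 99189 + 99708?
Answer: 118643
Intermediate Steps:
W = 198897
V = -2
Z(z) = z*(2 + z) (Z(z) = z*(z - 2*(-1)) = z*(z + 2) = z*(2 + z))
(W - 81094) + Z(-30) = (198897 - 81094) - 30*(2 - 30) = 117803 - 30*(-28) = 117803 + 840 = 118643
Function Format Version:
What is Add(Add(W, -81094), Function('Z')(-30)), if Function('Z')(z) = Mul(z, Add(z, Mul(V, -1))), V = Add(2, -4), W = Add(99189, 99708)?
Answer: 118643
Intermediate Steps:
W = 198897
V = -2
Function('Z')(z) = Mul(z, Add(2, z)) (Function('Z')(z) = Mul(z, Add(z, Mul(-2, -1))) = Mul(z, Add(z, 2)) = Mul(z, Add(2, z)))
Add(Add(W, -81094), Function('Z')(-30)) = Add(Add(198897, -81094), Mul(-30, Add(2, -30))) = Add(117803, Mul(-30, -28)) = Add(117803, 840) = 118643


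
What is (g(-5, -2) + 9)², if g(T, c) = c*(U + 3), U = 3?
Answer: 9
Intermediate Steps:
g(T, c) = 6*c (g(T, c) = c*(3 + 3) = c*6 = 6*c)
(g(-5, -2) + 9)² = (6*(-2) + 9)² = (-12 + 9)² = (-3)² = 9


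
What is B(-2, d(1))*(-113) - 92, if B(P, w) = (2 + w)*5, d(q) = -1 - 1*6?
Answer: 2733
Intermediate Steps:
d(q) = -7 (d(q) = -1 - 6 = -7)
B(P, w) = 10 + 5*w
B(-2, d(1))*(-113) - 92 = (10 + 5*(-7))*(-113) - 92 = (10 - 35)*(-113) - 92 = -25*(-113) - 92 = 2825 - 92 = 2733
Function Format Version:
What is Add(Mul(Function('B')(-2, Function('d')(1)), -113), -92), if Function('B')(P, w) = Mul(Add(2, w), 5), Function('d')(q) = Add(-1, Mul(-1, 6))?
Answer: 2733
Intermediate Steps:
Function('d')(q) = -7 (Function('d')(q) = Add(-1, -6) = -7)
Function('B')(P, w) = Add(10, Mul(5, w))
Add(Mul(Function('B')(-2, Function('d')(1)), -113), -92) = Add(Mul(Add(10, Mul(5, -7)), -113), -92) = Add(Mul(Add(10, -35), -113), -92) = Add(Mul(-25, -113), -92) = Add(2825, -92) = 2733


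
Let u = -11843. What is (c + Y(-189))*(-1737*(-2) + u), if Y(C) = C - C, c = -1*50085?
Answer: 419161365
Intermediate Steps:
c = -50085
Y(C) = 0
(c + Y(-189))*(-1737*(-2) + u) = (-50085 + 0)*(-1737*(-2) - 11843) = -50085*(3474 - 11843) = -50085*(-8369) = 419161365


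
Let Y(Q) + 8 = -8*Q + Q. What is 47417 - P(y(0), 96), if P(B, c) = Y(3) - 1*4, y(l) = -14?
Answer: 47450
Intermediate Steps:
Y(Q) = -8 - 7*Q (Y(Q) = -8 + (-8*Q + Q) = -8 - 7*Q)
P(B, c) = -33 (P(B, c) = (-8 - 7*3) - 1*4 = (-8 - 21) - 4 = -29 - 4 = -33)
47417 - P(y(0), 96) = 47417 - 1*(-33) = 47417 + 33 = 47450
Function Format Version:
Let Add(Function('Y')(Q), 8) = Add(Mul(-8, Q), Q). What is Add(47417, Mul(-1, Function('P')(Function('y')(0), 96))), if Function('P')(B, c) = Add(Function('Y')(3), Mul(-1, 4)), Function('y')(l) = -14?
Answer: 47450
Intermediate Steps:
Function('Y')(Q) = Add(-8, Mul(-7, Q)) (Function('Y')(Q) = Add(-8, Add(Mul(-8, Q), Q)) = Add(-8, Mul(-7, Q)))
Function('P')(B, c) = -33 (Function('P')(B, c) = Add(Add(-8, Mul(-7, 3)), Mul(-1, 4)) = Add(Add(-8, -21), -4) = Add(-29, -4) = -33)
Add(47417, Mul(-1, Function('P')(Function('y')(0), 96))) = Add(47417, Mul(-1, -33)) = Add(47417, 33) = 47450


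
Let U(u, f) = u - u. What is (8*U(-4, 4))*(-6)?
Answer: 0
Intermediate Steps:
U(u, f) = 0
(8*U(-4, 4))*(-6) = (8*0)*(-6) = 0*(-6) = 0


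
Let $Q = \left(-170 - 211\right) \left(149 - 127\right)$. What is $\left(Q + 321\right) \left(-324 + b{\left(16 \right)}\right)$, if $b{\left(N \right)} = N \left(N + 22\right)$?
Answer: $-2289324$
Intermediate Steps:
$b{\left(N \right)} = N \left(22 + N\right)$
$Q = -8382$ ($Q = \left(-381\right) 22 = -8382$)
$\left(Q + 321\right) \left(-324 + b{\left(16 \right)}\right) = \left(-8382 + 321\right) \left(-324 + 16 \left(22 + 16\right)\right) = - 8061 \left(-324 + 16 \cdot 38\right) = - 8061 \left(-324 + 608\right) = \left(-8061\right) 284 = -2289324$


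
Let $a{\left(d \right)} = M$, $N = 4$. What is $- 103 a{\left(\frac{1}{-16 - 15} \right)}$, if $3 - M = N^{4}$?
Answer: $26059$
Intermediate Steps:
$M = -253$ ($M = 3 - 4^{4} = 3 - 256 = -253$)
$a{\left(d \right)} = -253$
$- 103 a{\left(\frac{1}{-16 - 15} \right)} = \left(-103\right) \left(-253\right) = 26059$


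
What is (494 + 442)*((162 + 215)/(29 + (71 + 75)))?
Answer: 352872/175 ≈ 2016.4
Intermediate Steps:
(494 + 442)*((162 + 215)/(29 + (71 + 75))) = 936*(377/(29 + 146)) = 936*(377/175) = 352872/175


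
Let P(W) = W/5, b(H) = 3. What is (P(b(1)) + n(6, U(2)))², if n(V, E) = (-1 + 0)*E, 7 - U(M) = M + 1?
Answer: 289/25 ≈ 11.560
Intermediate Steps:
U(M) = 6 - M (U(M) = 7 - (M + 1) = 7 - (1 + M) = 7 + (-1 - M) = 6 - M)
P(W) = W/5 (P(W) = W*(⅕) = W/5)
n(V, E) = -E
(P(b(1)) + n(6, U(2)))² = ((⅕)*3 - (6 - 1*2))² = (⅗ - (6 - 2))² = (⅗ - 1*4)² = (⅗ - 4)² = (-17/5)² = 289/25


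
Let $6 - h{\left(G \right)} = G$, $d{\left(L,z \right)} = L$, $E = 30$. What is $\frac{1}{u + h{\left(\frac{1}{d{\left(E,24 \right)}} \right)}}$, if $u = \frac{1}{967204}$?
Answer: $\frac{14508060}{86564773} \approx 0.1676$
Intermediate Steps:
$h{\left(G \right)} = 6 - G$
$u = \frac{1}{967204} \approx 1.0339 \cdot 10^{-6}$
$\frac{1}{u + h{\left(\frac{1}{d{\left(E,24 \right)}} \right)}} = \frac{1}{\frac{1}{967204} + \left(6 - \frac{1}{30}\right)} = \frac{1}{\frac{1}{967204} + \frac{179}{30}} = \frac{1}{\frac{86564773}{14508060}} = \frac{14508060}{86564773}$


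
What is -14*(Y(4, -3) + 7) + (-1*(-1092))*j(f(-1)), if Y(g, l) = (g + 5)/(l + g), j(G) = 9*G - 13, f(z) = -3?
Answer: -43904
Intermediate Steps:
j(G) = -13 + 9*G
Y(g, l) = (5 + g)/(g + l)
-14*(Y(4, -3) + 7) + (-1*(-1092))*j(f(-1)) = -14*((5 + 4)/(4 - 3) + 7) + (-1*(-1092))*(-13 + 9*(-3)) = -14*(9/1 + 7) + 1092*(-13 - 27) = -14*(1*9 + 7) + 1092*(-40) = -14*(9 + 7) - 43680 = -14*16 - 43680 = -224 - 43680 = -43904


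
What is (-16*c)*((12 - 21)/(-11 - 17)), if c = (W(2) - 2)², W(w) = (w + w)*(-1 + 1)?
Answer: -144/7 ≈ -20.571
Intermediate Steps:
W(w) = 0 (W(w) = (2*w)*0 = 0)
c = 4 (c = (0 - 2)² = (-2)² = 4)
(-16*c)*((12 - 21)/(-11 - 17)) = (-16*4)*((12 - 21)/(-11 - 17)) = -(-576)/(-28) = -(-576)*(-1)/28 = -64*9/28 = -144/7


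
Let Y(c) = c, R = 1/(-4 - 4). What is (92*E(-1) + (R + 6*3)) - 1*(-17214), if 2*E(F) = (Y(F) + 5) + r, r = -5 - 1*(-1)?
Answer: 137855/8 ≈ 17232.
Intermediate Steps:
r = -4 (r = -5 + 1 = -4)
R = -⅛ (R = 1/(-8) = -⅛ ≈ -0.12500)
E(F) = ½ + F/2 (E(F) = ((F + 5) - 4)/2 = ((5 + F) - 4)/2 = (1 + F)/2 = ½ + F/2)
(92*E(-1) + (R + 6*3)) - 1*(-17214) = (92*(½ + (½)*(-1)) + (-⅛ + 6*3)) - 1*(-17214) = (92*(½ - ½) + (-⅛ + 18)) + 17214 = (92*0 + 143/8) + 17214 = (0 + 143/8) + 17214 = 143/8 + 17214 = 137855/8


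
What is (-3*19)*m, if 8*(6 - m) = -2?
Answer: -1425/4 ≈ -356.25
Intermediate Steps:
m = 25/4 (m = 6 - ⅛*(-2) = 6 + ¼ = 25/4 ≈ 6.2500)
(-3*19)*m = -3*19*(25/4) = -57*25/4 = -1425/4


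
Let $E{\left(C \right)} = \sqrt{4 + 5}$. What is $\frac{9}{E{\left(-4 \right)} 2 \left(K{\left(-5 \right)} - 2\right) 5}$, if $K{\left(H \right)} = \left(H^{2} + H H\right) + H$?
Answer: $\frac{3}{430} \approx 0.0069767$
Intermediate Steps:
$E{\left(C \right)} = 3$ ($E{\left(C \right)} = \sqrt{9} = 3$)
$K{\left(H \right)} = H + 2 H^{2}$ ($K{\left(H \right)} = \left(H^{2} + H^{2}\right) + H = 2 H^{2} + H = H + 2 H^{2}$)
$\frac{9}{E{\left(-4 \right)} 2 \left(K{\left(-5 \right)} - 2\right) 5} = \frac{9}{3 \cdot 2 \left(- 5 \left(1 + 2 \left(-5\right)\right) - 2\right) 5} = \frac{9}{3 \cdot 2 \left(- 5 \left(1 - 10\right) - 2\right) 5} = \frac{9}{3 \cdot 2 \left(\left(-5\right) \left(-9\right) - 2\right) 5} = \frac{9}{3 \cdot 2 \left(45 - 2\right) 5} = \frac{9}{3 \cdot 2 \cdot 43 \cdot 5} = \frac{9}{3 \cdot 86 \cdot 5} = \frac{9}{258 \cdot 5} = \frac{9}{1290} = 9 \cdot \frac{1}{1290} = \frac{3}{430}$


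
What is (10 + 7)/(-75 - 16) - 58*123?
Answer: -649211/91 ≈ -7134.2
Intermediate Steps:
(10 + 7)/(-75 - 16) - 58*123 = 17/(-91) - 7134 = 17*(-1/91) - 7134 = -17/91 - 7134 = -649211/91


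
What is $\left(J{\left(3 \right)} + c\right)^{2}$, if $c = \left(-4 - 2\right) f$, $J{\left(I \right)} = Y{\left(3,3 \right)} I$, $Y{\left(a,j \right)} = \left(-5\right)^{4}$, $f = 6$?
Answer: $3381921$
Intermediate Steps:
$Y{\left(a,j \right)} = 625$
$J{\left(I \right)} = 625 I$
$c = -36$ ($c = \left(-4 - 2\right) 6 = \left(-6\right) 6 = -36$)
$\left(J{\left(3 \right)} + c\right)^{2} = \left(625 \cdot 3 - 36\right)^{2} = \left(1875 - 36\right)^{2} = 1839^{2} = 3381921$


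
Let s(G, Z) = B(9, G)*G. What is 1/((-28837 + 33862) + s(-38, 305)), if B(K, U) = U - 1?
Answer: 1/6507 ≈ 0.00015368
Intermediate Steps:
B(K, U) = -1 + U
s(G, Z) = G*(-1 + G) (s(G, Z) = (-1 + G)*G = G*(-1 + G))
1/((-28837 + 33862) + s(-38, 305)) = 1/((-28837 + 33862) - 38*(-1 - 38)) = 1/(5025 - 38*(-39)) = 1/(5025 + 1482) = 1/6507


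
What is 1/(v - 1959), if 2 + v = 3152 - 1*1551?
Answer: -1/360 ≈ -0.0027778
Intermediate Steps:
v = 1599 (v = -2 + (3152 - 1*1551) = -2 + (3152 - 1551) = -2 + 1601 = 1599)
1/(v - 1959) = 1/(1599 - 1959) = 1/(-360) = -1/360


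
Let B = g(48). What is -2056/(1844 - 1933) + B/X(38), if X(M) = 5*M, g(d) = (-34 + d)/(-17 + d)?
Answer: 6055543/262105 ≈ 23.104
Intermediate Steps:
g(d) = (-34 + d)/(-17 + d)
B = 14/31 (B = (-34 + 48)/(-17 + 48) = 14/31 ≈ 0.45161)
-2056/(1844 - 1933) + B/X(38) = -2056/(1844 - 1933) + 14/(31*((5*38))) = -2056/(-89) + (14/31)/190 = -2056*(-1/89) + (14/31)*(1/190) = 2056/89 + 7/2945 = 6055543/262105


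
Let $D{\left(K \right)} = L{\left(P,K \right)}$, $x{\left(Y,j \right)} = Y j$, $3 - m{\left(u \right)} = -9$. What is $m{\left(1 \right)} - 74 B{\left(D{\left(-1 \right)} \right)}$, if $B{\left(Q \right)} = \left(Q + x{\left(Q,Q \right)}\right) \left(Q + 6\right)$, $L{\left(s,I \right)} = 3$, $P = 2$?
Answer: $-7980$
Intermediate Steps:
$m{\left(u \right)} = 12$ ($m{\left(u \right)} = 3 - -9 = 3 + 9 = 12$)
$D{\left(K \right)} = 3$
$B{\left(Q \right)} = \left(6 + Q\right) \left(Q + Q^{2}\right)$ ($B{\left(Q \right)} = \left(Q + Q Q\right) \left(Q + 6\right) = \left(Q + Q^{2}\right) \left(6 + Q\right) = \left(6 + Q\right) \left(Q + Q^{2}\right)$)
$m{\left(1 \right)} - 74 B{\left(D{\left(-1 \right)} \right)} = 12 - 74 \cdot 3 \left(6 + 3^{2} + 7 \cdot 3\right) = 12 - 74 \cdot 3 \left(6 + 9 + 21\right) = 12 - 74 \cdot 3 \cdot 36 = 12 - 7992 = -7980$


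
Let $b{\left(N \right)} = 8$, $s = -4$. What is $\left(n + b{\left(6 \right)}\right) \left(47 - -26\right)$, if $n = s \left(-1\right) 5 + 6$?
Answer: $2482$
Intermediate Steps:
$n = 26$ ($n = \left(-4\right) \left(-1\right) 5 + 6 = 4 \cdot 5 + 6 = 20 + 6 = 26$)
$\left(n + b{\left(6 \right)}\right) \left(47 - -26\right) = \left(26 + 8\right) \left(47 - -26\right) = 34 \left(47 + 26\right) = 34 \cdot 73 = 2482$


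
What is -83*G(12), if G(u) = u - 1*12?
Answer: 0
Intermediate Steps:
G(u) = -12 + u (G(u) = u - 12 = -12 + u)
-83*G(12) = -83*(-12 + 12) = -83*0 = 0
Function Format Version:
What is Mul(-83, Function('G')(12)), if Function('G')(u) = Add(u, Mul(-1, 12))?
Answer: 0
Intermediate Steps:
Function('G')(u) = Add(-12, u) (Function('G')(u) = Add(u, -12) = Add(-12, u))
Mul(-83, Function('G')(12)) = Mul(-83, Add(-12, 12)) = Mul(-83, 0) = 0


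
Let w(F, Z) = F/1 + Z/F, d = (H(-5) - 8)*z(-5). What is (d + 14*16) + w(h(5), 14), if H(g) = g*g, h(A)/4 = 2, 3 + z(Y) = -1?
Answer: 663/4 ≈ 165.75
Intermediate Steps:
z(Y) = -4 (z(Y) = -3 - 1 = -4)
h(A) = 8 (h(A) = 4*2 = 8)
H(g) = g²
d = -68 (d = ((-5)² - 8)*(-4) = (25 - 8)*(-4) = 17*(-4) = -68)
w(F, Z) = F + Z/F (w(F, Z) = F*1 + Z/F = F + Z/F)
(d + 14*16) + w(h(5), 14) = (-68 + 14*16) + (8 + 14/8) = (-68 + 224) + (8 + 14*(⅛)) = 156 + (8 + 7/4) = 156 + 39/4 = 663/4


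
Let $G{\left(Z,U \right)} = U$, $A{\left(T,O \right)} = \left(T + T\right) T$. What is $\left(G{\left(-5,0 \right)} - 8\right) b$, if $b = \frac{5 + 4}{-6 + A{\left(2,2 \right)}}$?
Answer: $-36$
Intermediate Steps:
$A{\left(T,O \right)} = 2 T^{2}$ ($A{\left(T,O \right)} = 2 T T = 2 T^{2}$)
$b = \frac{9}{2}$ ($b = \frac{5 + 4}{-6 + 2 \cdot 2^{2}} = \frac{9}{-6 + 2 \cdot 4} = \frac{9}{-6 + 8} = \frac{9}{2} \approx 4.5$)
$\left(G{\left(-5,0 \right)} - 8\right) b = \left(0 - 8\right) \frac{9}{2} = \left(-8\right) \frac{9}{2} = -36$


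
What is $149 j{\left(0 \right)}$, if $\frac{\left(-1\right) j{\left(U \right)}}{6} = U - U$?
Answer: $0$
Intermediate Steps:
$j{\left(U \right)} = 0$ ($j{\left(U \right)} = - 6 \left(U - U\right) = \left(-6\right) 0 = 0$)
$149 j{\left(0 \right)} = 149 \cdot 0 = 0$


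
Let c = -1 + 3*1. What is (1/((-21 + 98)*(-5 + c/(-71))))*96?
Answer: -2272/9163 ≈ -0.24795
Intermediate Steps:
c = 2 (c = -1 + 3 = 2)
(1/((-21 + 98)*(-5 + c/(-71))))*96 = (1/((-21 + 98)*(-5 + 2/(-71))))*96 = (1/(77*(-5 + 2*(-1/71))))*96 = (1/(77*(-5 - 2/71)))*96 = (1/(77*(-357/71)))*96 = ((1/77)*(-71/357))*96 = -71/27489*96 = -2272/9163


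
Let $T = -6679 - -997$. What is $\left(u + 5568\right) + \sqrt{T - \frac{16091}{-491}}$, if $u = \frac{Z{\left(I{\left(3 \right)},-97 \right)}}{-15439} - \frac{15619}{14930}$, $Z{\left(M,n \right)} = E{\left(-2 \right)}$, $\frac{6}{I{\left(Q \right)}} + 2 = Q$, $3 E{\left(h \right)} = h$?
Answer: $\frac{3849619930717}{691512810} + \frac{i \sqrt{1361921561}}{491} \approx 5567.0 + 75.161 i$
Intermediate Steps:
$E{\left(h \right)} = \frac{h}{3}$
$I{\left(Q \right)} = \frac{6}{-2 + Q}$
$Z{\left(M,n \right)} = - \frac{2}{3}$ ($Z{\left(M,n \right)} = \frac{1}{3} \left(-2\right) = - \frac{2}{3}$)
$T = -5682$ ($T = -6679 + 997 = -5682$)
$u = - \frac{723395363}{691512810}$ ($u = - \frac{2}{3 \left(-15439\right)} - \frac{15619}{14930} = \left(- \frac{2}{3}\right) \left(- \frac{1}{15439}\right) - \frac{15619}{14930} = \frac{2}{46317} - \frac{15619}{14930} = - \frac{723395363}{691512810} \approx -1.0461$)
$\left(u + 5568\right) + \sqrt{T - \frac{16091}{-491}} = \left(- \frac{723395363}{691512810} + 5568\right) + \sqrt{-5682 - \frac{16091}{-491}} = \frac{3849619930717}{691512810} + \sqrt{-5682 - - \frac{16091}{491}} = \frac{3849619930717}{691512810} + \sqrt{-5682 + \frac{16091}{491}} = \frac{3849619930717}{691512810} + \sqrt{- \frac{2773771}{491}} = \frac{3849619930717}{691512810} + \frac{i \sqrt{1361921561}}{491}$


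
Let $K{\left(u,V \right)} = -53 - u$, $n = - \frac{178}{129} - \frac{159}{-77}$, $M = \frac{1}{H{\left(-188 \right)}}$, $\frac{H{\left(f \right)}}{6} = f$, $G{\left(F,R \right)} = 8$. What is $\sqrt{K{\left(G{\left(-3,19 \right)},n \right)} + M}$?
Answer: $\frac{i \sqrt{19404138}}{564} \approx 7.8103 i$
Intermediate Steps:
$H{\left(f \right)} = 6 f$
$M = - \frac{1}{1128}$ ($M = \frac{1}{6 \left(-188\right)} = \frac{1}{-1128} = - \frac{1}{1128} \approx -0.00088653$)
$n = \frac{6805}{9933}$ ($n = \left(-178\right) \frac{1}{129} - - \frac{159}{77} = - \frac{178}{129} + \frac{159}{77} = \frac{6805}{9933} \approx 0.68509$)
$\sqrt{K{\left(G{\left(-3,19 \right)},n \right)} + M} = \sqrt{\left(-53 - 8\right) - \frac{1}{1128}} = \sqrt{-61 - \frac{1}{1128}} = \sqrt{- \frac{68809}{1128}} = \frac{i \sqrt{19404138}}{564}$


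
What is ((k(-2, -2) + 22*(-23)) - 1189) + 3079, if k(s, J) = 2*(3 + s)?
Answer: 1386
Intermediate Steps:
k(s, J) = 6 + 2*s
((k(-2, -2) + 22*(-23)) - 1189) + 3079 = (((6 + 2*(-2)) + 22*(-23)) - 1189) + 3079 = (((6 - 4) - 506) - 1189) + 3079 = ((2 - 506) - 1189) + 3079 = (-504 - 1189) + 3079 = -1693 + 3079 = 1386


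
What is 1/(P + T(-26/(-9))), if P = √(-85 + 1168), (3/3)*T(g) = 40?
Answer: 40/517 - 19*√3/517 ≈ 0.013716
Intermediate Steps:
T(g) = 40
P = 19*√3 (P = √1083 = 19*√3 ≈ 32.909)
1/(P + T(-26/(-9))) = 1/(19*√3 + 40) = 1/(40 + 19*√3)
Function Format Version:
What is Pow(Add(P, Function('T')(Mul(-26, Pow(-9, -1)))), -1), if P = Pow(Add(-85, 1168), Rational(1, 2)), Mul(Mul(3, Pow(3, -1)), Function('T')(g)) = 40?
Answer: Add(Rational(40, 517), Mul(Rational(-19, 517), Pow(3, Rational(1, 2)))) ≈ 0.013716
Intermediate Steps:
Function('T')(g) = 40
P = Mul(19, Pow(3, Rational(1, 2))) (P = Pow(1083, Rational(1, 2)) = Mul(19, Pow(3, Rational(1, 2))) ≈ 32.909)
Pow(Add(P, Function('T')(Mul(-26, Pow(-9, -1)))), -1) = Pow(Add(Mul(19, Pow(3, Rational(1, 2))), 40), -1) = Pow(Add(40, Mul(19, Pow(3, Rational(1, 2)))), -1)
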